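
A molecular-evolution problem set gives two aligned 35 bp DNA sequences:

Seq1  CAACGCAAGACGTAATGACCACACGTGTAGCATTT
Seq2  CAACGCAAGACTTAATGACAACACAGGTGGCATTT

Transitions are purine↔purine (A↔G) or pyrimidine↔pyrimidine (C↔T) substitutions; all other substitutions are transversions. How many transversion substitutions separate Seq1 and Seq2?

3

Differing sites — 12:G/T (Tv); 20:C/A (Tv); 25:G/A (Ti); 26:T/G (Tv); 29:A/G (Ti).
Of the 5 differences, 2 transitions and 3 transversions, so the answer is 3.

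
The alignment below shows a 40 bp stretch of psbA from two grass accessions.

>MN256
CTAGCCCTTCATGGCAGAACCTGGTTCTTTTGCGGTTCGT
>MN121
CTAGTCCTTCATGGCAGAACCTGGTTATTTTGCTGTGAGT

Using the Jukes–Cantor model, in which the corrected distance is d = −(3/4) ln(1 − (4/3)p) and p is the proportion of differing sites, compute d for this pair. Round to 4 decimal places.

0.1367

The sequences differ at positions 5 (C/T), 27 (C/A), 34 (G/T), 37 (T/G), 38 (C/A).
p = 5/40 = 0.125000.
d = −0.75 · ln(1 − (4/3)·0.125000) = −0.75 · ln(0.833333) = −0.75 · (-0.182322) = 0.1367.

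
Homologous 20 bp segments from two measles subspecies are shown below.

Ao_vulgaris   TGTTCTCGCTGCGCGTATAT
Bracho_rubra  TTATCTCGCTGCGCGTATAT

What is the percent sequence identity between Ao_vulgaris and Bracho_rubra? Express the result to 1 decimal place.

90.0%

Mismatches occur at site 2 (G→T), site 3 (T→A).
18 of the 20 sites match, so the percent identity is 18/20 × 100 = 90.0%.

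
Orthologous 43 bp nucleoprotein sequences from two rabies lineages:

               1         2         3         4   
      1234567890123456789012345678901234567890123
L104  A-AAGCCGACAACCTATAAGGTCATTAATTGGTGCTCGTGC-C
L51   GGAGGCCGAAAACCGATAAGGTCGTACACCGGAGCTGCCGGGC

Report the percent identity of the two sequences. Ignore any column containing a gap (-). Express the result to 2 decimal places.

Excluding the 2 gap columns leaves 41 comparable sites.
The sequences differ at positions 1 (A/G), 4 (A/G), 10 (C/A), 15 (T/G), 24 (A/G), 26 (T/A), 27 (A/C), 29 (T/C), 30 (T/C), 33 (T/A), 37 (C/G), 38 (G/C), 39 (T/C), 41 (C/G).
27 of the 41 comparable sites match, so the percent identity is 27/41 × 100 = 65.85%.

65.85%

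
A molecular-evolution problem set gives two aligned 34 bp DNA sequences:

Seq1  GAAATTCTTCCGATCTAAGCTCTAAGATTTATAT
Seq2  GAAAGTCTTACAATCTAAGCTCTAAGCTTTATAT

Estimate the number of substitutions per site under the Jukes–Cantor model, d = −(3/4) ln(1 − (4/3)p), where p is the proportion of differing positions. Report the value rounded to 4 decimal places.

The sequences differ at positions 5 (T/G), 10 (C/A), 12 (G/A), 27 (A/C).
p = 4/34 = 0.117647.
d = −0.75 · ln(1 − (4/3)·0.117647) = −0.75 · ln(0.843137) = −0.75 · (-0.170626) = 0.1280.

0.1280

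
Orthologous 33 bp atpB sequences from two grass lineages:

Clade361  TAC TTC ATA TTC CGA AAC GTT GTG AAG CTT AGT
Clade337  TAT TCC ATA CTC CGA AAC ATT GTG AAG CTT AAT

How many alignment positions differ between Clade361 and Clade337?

5

Differing sites — 3:C/T; 5:T/C; 10:T/C; 19:G/A; 32:G/A.
That gives 5 mismatches out of 33 aligned sites, so the Hamming distance is 5.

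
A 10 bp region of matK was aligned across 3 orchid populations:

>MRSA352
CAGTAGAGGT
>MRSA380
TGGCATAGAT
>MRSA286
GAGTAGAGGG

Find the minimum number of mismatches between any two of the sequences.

2

Pairwise Hamming distances:
  MRSA352 vs MRSA380: 5
  MRSA352 vs MRSA286: 2
  MRSA380 vs MRSA286: 6
The smallest is 2, between MRSA352 and MRSA286.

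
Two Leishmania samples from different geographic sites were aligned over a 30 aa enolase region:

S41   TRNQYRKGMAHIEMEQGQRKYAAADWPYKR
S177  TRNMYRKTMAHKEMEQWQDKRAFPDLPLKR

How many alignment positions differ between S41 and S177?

10

Differing sites — 4:Q/M; 8:G/T; 12:I/K; 17:G/W; 19:R/D; 21:Y/R; 23:A/F; 24:A/P; 26:W/L; 28:Y/L.
That gives 10 mismatches out of 30 aligned sites, so the Hamming distance is 10.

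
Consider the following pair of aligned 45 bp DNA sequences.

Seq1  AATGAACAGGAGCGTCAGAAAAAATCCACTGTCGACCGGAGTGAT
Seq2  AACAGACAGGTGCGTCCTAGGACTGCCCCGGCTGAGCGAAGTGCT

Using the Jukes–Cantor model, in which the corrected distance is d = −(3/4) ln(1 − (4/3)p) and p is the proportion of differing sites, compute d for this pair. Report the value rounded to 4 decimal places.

The sequences differ at positions 3 (T/C), 4 (G/A), 5 (A/G), 11 (A/T), 17 (A/C), 18 (G/T), 20 (A/G), 21 (A/G), 23 (A/C), 24 (A/T), 25 (T/G), 28 (A/C), 30 (T/G), 32 (T/C), 33 (C/T), 36 (C/G), 39 (G/A), 44 (A/C).
p = 18/45 = 0.400000.
d = −0.75 · ln(1 − (4/3)·0.400000) = −0.75 · ln(0.466667) = −0.75 · (-0.762139) = 0.5716.

0.5716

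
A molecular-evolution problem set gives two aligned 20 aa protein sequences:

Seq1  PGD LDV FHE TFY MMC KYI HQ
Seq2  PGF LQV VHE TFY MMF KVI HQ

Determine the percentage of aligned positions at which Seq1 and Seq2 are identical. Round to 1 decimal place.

75.0%

Mismatches occur at site 3 (D↔F), site 5 (D↔Q), site 7 (F↔V), site 15 (C↔F), site 17 (Y↔V).
15 of the 20 sites match, so the percent identity is 15/20 × 100 = 75.0%.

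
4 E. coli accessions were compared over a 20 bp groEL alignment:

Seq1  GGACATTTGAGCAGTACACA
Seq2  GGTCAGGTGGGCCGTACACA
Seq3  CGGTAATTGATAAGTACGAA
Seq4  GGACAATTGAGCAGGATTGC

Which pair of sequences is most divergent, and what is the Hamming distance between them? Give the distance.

11

Pairwise Hamming distances:
  Seq1 vs Seq2: 5
  Seq1 vs Seq3: 8
  Seq1 vs Seq4: 6
  Seq2 vs Seq3: 11
  Seq2 vs Seq4: 10
  Seq3 vs Seq4: 10
The largest is 11, between Seq2 and Seq3.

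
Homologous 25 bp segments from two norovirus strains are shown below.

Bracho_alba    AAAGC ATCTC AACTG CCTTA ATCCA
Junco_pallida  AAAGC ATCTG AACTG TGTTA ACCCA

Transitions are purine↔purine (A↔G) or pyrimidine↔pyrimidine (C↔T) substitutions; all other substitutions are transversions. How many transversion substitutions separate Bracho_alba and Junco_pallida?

Mismatches occur at site 10 (C/G, transversion), site 16 (C/T, transition), site 17 (C/G, transversion), site 22 (T/C, transition).
Of the 4 differences, 2 transitions and 2 transversions, so the answer is 2.

2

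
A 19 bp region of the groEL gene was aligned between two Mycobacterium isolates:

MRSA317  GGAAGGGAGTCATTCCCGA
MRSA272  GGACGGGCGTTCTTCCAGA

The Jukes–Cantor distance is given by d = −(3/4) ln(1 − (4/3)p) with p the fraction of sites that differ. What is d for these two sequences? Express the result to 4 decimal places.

Mismatches occur at site 4 (A→C), site 8 (A→C), site 11 (C→T), site 12 (A→C), site 17 (C→A).
p = 5/19 = 0.263158.
d = −0.75 · ln(1 − (4/3)·0.263158) = −0.75 · ln(0.649123) = −0.75 · (-0.432133) = 0.3241.

0.3241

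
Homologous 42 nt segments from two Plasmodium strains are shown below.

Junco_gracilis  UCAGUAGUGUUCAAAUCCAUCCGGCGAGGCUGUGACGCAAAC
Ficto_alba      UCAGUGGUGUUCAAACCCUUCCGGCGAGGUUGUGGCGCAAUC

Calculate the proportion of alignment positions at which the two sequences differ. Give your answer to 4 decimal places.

0.1429

Mismatches occur at site 6 (A/G), site 16 (U/C), site 19 (A/U), site 30 (C/U), site 35 (A/G), site 41 (A/U).
There are 6 differences over 42 sites, so p = 6/42 = 0.1429.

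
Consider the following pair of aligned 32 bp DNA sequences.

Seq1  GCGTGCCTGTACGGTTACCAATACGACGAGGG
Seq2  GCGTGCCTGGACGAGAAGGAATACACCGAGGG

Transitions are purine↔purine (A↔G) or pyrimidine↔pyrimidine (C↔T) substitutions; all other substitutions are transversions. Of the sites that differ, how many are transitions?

2

Mismatches occur at site 10 (T↔G, transversion), site 14 (G↔A, transition), site 15 (T↔G, transversion), site 16 (T↔A, transversion), site 18 (C↔G, transversion), site 19 (C↔G, transversion), site 25 (G↔A, transition), site 26 (A↔C, transversion).
Of the 8 differences, 2 transitions and 6 transversions, so the answer is 2.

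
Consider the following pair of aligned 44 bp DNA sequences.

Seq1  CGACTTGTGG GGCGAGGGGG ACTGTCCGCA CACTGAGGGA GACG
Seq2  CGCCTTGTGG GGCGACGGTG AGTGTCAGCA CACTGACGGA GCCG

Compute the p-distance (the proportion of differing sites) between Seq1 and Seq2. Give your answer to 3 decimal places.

0.159

Mismatches occur at site 3 (A→C), site 16 (G→C), site 19 (G→T), site 22 (C→G), site 27 (C→A), site 37 (G→C), site 42 (A→C).
There are 7 differences over 44 sites, so p = 7/44 = 0.159.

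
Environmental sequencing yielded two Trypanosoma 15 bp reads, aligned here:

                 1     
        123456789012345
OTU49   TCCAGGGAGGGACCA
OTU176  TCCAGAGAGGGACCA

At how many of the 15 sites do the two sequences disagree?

Differing sites — 6:G/A.
That gives 1 mismatch out of 15 aligned sites, so the Hamming distance is 1.

1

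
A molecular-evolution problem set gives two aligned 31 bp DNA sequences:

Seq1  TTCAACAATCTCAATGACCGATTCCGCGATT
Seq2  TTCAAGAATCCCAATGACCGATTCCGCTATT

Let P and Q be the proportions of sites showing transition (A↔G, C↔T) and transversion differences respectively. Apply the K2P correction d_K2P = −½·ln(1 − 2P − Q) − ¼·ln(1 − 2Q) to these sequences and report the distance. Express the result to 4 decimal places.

0.1036

Mismatches occur at site 6 (C→G, transversion), site 11 (T→C, transition), site 28 (G→T, transversion).
Of the 3 differences, 1 transition and 2 transversions over 31 sites: P = 1/31 = 0.032258, Q = 2/31 = 0.064516.
d = −0.5·ln(0.870968) − 0.25·ln(0.870968) = −0.5·(-0.138150) − 0.25·(-0.138150) = 0.1036.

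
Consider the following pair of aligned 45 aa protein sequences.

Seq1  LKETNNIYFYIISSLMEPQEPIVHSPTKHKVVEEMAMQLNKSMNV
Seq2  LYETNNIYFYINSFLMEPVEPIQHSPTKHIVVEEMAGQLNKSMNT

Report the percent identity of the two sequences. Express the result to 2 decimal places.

The sequences differ at positions 2 (K/Y), 12 (I/N), 14 (S/F), 19 (Q/V), 23 (V/Q), 30 (K/I), 37 (M/G), 45 (V/T).
37 of the 45 sites match, so the percent identity is 37/45 × 100 = 82.22%.

82.22%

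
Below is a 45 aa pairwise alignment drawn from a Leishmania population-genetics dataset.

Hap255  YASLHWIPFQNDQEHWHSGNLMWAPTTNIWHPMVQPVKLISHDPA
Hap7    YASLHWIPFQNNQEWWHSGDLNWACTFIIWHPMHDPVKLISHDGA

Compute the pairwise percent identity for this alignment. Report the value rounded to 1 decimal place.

Differing sites — 12:D/N; 15:H/W; 20:N/D; 22:M/N; 25:P/C; 27:T/F; 28:N/I; 34:V/H; 35:Q/D; 44:P/G.
35 of the 45 sites match, so the percent identity is 35/45 × 100 = 77.8%.

77.8%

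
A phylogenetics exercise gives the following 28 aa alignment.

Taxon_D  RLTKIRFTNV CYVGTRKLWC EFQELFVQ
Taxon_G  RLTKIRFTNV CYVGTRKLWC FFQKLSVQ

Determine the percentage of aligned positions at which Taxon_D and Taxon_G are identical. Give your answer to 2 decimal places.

89.29%

Mismatches occur at site 21 (E/F), site 24 (E/K), site 26 (F/S).
25 of the 28 sites match, so the percent identity is 25/28 × 100 = 89.29%.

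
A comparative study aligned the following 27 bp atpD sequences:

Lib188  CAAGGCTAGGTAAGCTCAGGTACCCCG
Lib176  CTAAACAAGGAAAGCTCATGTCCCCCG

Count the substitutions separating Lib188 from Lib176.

Differing sites — 2:A/T; 4:G/A; 5:G/A; 7:T/A; 11:T/A; 19:G/T; 22:A/C.
That gives 7 mismatches out of 27 aligned sites, so the Hamming distance is 7.

7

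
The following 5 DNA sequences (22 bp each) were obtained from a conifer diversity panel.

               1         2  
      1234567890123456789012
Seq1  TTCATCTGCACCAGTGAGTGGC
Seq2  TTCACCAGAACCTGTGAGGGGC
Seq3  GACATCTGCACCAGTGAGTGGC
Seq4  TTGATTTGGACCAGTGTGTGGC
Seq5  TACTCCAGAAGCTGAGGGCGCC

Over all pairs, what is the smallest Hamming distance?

Pairwise Hamming distances:
  Seq1 vs Seq2: 5
  Seq1 vs Seq3: 2
  Seq1 vs Seq4: 4
  Seq1 vs Seq5: 11
  Seq2 vs Seq3: 7
  Seq2 vs Seq4: 8
  Seq2 vs Seq5: 7
  Seq3 vs Seq4: 6
  Seq3 vs Seq5: 11
  Seq4 vs Seq5: 13
The smallest is 2, between Seq1 and Seq3.

2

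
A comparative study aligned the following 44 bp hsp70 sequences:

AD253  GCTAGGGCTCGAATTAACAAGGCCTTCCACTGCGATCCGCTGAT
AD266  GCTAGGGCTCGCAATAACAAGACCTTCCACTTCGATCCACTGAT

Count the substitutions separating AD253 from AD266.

Differing sites — 12:A/C; 14:T/A; 22:G/A; 32:G/T; 39:G/A.
That gives 5 mismatches out of 44 aligned sites, so the Hamming distance is 5.

5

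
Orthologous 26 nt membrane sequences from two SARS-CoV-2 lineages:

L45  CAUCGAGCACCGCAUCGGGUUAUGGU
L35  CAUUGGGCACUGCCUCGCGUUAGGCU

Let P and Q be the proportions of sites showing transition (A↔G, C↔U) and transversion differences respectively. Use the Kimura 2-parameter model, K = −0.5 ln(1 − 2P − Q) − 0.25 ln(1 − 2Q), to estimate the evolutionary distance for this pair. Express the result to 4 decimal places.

Mismatches occur at site 4 (C→U, transition), site 6 (A→G, transition), site 11 (C→U, transition), site 14 (A→C, transversion), site 18 (G→C, transversion), site 23 (U→G, transversion), site 25 (G→C, transversion).
Of the 7 differences, 3 transitions and 4 transversions over 26 sites: P = 3/26 = 0.115385, Q = 4/26 = 0.153846.
d = −0.5·ln(0.615384) − 0.25·ln(0.692308) = −0.5·(-0.485509) − 0.25·(-0.367724) = 0.3347.

0.3347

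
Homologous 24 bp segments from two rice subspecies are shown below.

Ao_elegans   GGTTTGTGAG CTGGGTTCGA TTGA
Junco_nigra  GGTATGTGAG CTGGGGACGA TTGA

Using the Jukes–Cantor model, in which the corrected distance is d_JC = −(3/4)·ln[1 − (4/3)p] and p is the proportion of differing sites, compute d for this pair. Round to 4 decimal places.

Differing sites — 4:T/A; 16:T/G; 17:T/A.
p = 3/24 = 0.125000.
d = −0.75 · ln(1 − (4/3)·0.125000) = −0.75 · ln(0.833333) = −0.75 · (-0.182322) = 0.1367.

0.1367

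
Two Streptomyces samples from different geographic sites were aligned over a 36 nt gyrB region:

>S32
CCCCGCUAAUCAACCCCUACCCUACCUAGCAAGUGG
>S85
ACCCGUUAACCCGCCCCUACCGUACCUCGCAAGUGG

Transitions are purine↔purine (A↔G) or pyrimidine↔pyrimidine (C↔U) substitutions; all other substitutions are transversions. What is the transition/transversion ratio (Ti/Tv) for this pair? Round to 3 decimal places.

Differing sites — 1:C/A (Tv); 6:C/U (Ti); 10:U/C (Ti); 12:A/C (Tv); 13:A/G (Ti); 22:C/G (Tv); 28:A/C (Tv).
Of the 7 differences, 3 transitions and 4 transversions, so Ti/Tv = 3/4 = 0.750.

0.750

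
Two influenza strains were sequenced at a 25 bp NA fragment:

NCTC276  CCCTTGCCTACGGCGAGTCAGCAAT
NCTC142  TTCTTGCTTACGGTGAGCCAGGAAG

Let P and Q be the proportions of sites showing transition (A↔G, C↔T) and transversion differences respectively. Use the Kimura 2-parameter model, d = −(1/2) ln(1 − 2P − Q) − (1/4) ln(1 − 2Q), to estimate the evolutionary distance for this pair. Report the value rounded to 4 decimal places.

0.3706

Mismatches occur at site 1 (C/T, transition), site 2 (C/T, transition), site 8 (C/T, transition), site 14 (C/T, transition), site 18 (T/C, transition), site 22 (C/G, transversion), site 25 (T/G, transversion).
Of the 7 differences, 5 transitions and 2 transversions over 25 sites: P = 5/25 = 0.200000, Q = 2/25 = 0.080000.
d = −0.5·ln(0.520000) − 0.25·ln(0.840000) = −0.5·(-0.653926) − 0.25·(-0.174353) = 0.3706.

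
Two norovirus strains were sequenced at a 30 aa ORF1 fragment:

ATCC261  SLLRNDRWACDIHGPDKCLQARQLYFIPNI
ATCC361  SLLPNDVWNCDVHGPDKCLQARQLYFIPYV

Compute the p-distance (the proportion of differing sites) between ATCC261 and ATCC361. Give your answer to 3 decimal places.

0.200

Mismatches occur at site 4 (R↔P), site 7 (R↔V), site 9 (A↔N), site 12 (I↔V), site 29 (N↔Y), site 30 (I↔V).
There are 6 differences over 30 sites, so p = 6/30 = 0.200.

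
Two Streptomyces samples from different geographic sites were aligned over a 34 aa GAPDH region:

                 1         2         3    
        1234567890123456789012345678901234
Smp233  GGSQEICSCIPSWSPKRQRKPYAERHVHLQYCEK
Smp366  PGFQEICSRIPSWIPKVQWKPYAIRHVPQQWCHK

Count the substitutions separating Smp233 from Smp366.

11

The sequences differ at positions 1 (G/P), 3 (S/F), 9 (C/R), 14 (S/I), 17 (R/V), 19 (R/W), 24 (E/I), 28 (H/P), 29 (L/Q), 31 (Y/W), 33 (E/H).
That gives 11 mismatches out of 34 aligned sites, so the Hamming distance is 11.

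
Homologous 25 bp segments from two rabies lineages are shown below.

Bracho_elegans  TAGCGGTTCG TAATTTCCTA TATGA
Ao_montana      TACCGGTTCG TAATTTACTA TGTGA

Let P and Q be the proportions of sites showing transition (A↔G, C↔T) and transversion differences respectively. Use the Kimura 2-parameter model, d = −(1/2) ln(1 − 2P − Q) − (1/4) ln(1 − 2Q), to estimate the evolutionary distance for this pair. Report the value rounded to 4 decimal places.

The sequences differ at positions 3 (G/C, transversion), 17 (C/A, transversion), 22 (A/G, transition).
Of the 3 differences, 1 transition and 2 transversions over 25 sites: P = 1/25 = 0.040000, Q = 2/25 = 0.080000.
d = −0.5·ln(0.840000) − 0.25·ln(0.840000) = −0.5·(-0.174353) − 0.25·(-0.174353) = 0.1308.

0.1308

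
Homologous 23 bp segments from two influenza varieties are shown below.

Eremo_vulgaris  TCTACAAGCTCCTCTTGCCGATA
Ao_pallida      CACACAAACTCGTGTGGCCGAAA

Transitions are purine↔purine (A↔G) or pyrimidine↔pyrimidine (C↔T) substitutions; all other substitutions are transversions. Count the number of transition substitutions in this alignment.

Differing sites — 1:T/C (Ti); 2:C/A (Tv); 3:T/C (Ti); 8:G/A (Ti); 12:C/G (Tv); 14:C/G (Tv); 16:T/G (Tv); 22:T/A (Tv).
Of the 8 differences, 3 transitions and 5 transversions, so the answer is 3.

3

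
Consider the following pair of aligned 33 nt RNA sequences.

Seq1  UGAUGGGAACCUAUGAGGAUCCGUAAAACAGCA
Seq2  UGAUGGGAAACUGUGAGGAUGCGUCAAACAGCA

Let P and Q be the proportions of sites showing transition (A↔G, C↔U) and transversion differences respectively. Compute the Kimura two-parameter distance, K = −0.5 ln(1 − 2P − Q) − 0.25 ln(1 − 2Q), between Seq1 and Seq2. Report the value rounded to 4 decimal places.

0.1323

The sequences differ at positions 10 (C/A, transversion), 13 (A/G, transition), 21 (C/G, transversion), 25 (A/C, transversion).
Of the 4 differences, 1 transition and 3 transversions over 33 sites: P = 1/33 = 0.030303, Q = 3/33 = 0.090909.
d = −0.5·ln(0.848485) − 0.25·ln(0.818182) = −0.5·(-0.164303) − 0.25·(-0.200670) = 0.1323.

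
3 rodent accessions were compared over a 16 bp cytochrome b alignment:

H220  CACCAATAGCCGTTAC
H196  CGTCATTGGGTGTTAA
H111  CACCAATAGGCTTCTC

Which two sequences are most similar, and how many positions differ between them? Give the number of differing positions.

Pairwise Hamming distances:
  H220 vs H196: 7
  H220 vs H111: 4
  H196 vs H111: 9
The smallest is 4, between H220 and H111.

4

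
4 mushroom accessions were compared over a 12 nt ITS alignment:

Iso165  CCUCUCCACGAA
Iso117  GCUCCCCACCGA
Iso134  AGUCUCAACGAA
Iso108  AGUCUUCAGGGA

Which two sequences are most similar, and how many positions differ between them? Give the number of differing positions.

3

Pairwise Hamming distances:
  Iso165 vs Iso117: 4
  Iso165 vs Iso134: 3
  Iso165 vs Iso108: 5
  Iso117 vs Iso134: 6
  Iso117 vs Iso108: 6
  Iso134 vs Iso108: 4
The smallest is 3, between Iso165 and Iso134.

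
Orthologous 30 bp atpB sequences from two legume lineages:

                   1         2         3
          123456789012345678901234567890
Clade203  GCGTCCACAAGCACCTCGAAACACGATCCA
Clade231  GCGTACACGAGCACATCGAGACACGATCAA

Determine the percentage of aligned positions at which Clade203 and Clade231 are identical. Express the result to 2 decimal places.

83.33%

Mismatches occur at site 5 (C↔A), site 9 (A↔G), site 15 (C↔A), site 20 (A↔G), site 29 (C↔A).
25 of the 30 sites match, so the percent identity is 25/30 × 100 = 83.33%.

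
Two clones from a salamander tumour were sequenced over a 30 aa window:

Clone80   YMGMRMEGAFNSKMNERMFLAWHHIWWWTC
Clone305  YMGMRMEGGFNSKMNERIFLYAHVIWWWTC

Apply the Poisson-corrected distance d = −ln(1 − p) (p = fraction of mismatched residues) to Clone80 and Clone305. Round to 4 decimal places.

Differing sites — 9:A/G; 18:M/I; 21:A/Y; 22:W/A; 24:H/V.
p = 5/30 = 0.166667.
d = −ln(1 − 0.166667) = −ln(0.833333) = 0.1823.

0.1823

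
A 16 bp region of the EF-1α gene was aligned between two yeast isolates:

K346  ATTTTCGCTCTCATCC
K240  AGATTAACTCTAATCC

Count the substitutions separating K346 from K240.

5

The sequences differ at positions 2 (T/G), 3 (T/A), 6 (C/A), 7 (G/A), 12 (C/A).
That gives 5 mismatches out of 16 aligned sites, so the Hamming distance is 5.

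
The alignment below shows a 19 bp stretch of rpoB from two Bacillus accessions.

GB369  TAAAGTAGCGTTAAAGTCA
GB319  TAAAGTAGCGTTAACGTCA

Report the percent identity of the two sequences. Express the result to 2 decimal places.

94.74%

Differing sites — 15:A/C.
18 of the 19 sites match, so the percent identity is 18/19 × 100 = 94.74%.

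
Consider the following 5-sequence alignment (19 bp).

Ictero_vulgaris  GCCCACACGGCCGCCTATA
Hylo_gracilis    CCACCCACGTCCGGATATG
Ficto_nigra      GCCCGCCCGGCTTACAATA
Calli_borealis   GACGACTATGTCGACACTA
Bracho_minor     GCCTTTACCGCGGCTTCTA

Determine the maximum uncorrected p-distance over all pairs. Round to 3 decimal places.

Pairwise Hamming distances:
  Ictero_vulgaris vs Hylo_gracilis: 7
  Ictero_vulgaris vs Ficto_nigra: 6
  Ictero_vulgaris vs Calli_borealis: 9
  Ictero_vulgaris vs Bracho_minor: 7
  Hylo_gracilis vs Ficto_nigra: 11
  Hylo_gracilis vs Calli_borealis: 15
  Hylo_gracilis vs Bracho_minor: 12
  Ficto_nigra vs Calli_borealis: 10
  Ficto_nigra vs Bracho_minor: 11
  Calli_borealis vs Bracho_minor: 12
The largest is 15 mismatches, between Hylo_gracilis and Calli_borealis; p = 15/19 = 0.789.

0.789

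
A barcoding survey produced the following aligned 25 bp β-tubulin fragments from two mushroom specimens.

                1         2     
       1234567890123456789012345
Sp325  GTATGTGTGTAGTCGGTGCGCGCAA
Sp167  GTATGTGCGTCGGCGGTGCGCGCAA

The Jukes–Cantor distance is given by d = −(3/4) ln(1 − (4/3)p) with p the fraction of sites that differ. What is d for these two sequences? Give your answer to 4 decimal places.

0.1308

Mismatches occur at site 8 (T→C), site 11 (A→C), site 13 (T→G).
p = 3/25 = 0.120000.
d = −0.75 · ln(1 − (4/3)·0.120000) = −0.75 · ln(0.840000) = −0.75 · (-0.174353) = 0.1308.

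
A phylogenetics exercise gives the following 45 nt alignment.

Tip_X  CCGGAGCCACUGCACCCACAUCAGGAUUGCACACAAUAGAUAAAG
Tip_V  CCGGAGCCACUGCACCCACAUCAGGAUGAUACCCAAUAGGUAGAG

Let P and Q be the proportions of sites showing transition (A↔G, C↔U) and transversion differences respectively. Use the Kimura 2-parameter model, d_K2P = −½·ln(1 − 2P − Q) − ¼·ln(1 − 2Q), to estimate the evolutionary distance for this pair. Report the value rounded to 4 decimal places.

The sequences differ at positions 28 (U/G, transversion), 29 (G/A, transition), 30 (C/U, transition), 33 (A/C, transversion), 40 (A/G, transition), 43 (A/G, transition).
Of the 6 differences, 4 transitions and 2 transversions over 45 sites: P = 4/45 = 0.088889, Q = 2/45 = 0.044444.
d = −0.5·ln(0.777778) − 0.25·ln(0.911112) = −0.5·(-0.251314) − 0.25·(-0.093089) = 0.1489.

0.1489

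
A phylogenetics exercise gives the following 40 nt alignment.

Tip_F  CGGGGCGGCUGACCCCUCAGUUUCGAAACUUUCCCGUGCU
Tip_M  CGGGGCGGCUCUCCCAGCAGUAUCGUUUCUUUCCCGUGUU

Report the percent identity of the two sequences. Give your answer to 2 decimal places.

77.50%

Mismatches occur at site 11 (G→C), site 12 (A→U), site 16 (C→A), site 17 (U→G), site 22 (U→A), site 26 (A→U), site 27 (A→U), site 28 (A→U), site 39 (C→U).
31 of the 40 sites match, so the percent identity is 31/40 × 100 = 77.50%.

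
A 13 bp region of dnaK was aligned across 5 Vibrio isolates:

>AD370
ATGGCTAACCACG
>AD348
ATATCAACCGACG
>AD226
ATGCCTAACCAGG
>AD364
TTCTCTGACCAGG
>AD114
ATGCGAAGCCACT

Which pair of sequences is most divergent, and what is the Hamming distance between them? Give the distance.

Pairwise Hamming distances:
  AD370 vs AD348: 5
  AD370 vs AD226: 2
  AD370 vs AD364: 5
  AD370 vs AD114: 5
  AD348 vs AD226: 6
  AD348 vs AD364: 7
  AD348 vs AD114: 6
  AD226 vs AD364: 4
  AD226 vs AD114: 5
  AD364 vs AD114: 9
The largest is 9, between AD364 and AD114.

9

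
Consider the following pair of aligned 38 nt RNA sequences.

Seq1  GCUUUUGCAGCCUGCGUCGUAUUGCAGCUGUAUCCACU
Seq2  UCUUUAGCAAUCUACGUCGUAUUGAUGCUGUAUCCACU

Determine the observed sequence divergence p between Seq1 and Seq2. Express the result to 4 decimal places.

0.1842

Differing sites — 1:G/U; 6:U/A; 10:G/A; 11:C/U; 14:G/A; 25:C/A; 26:A/U.
There are 7 differences over 38 sites, so p = 7/38 = 0.1842.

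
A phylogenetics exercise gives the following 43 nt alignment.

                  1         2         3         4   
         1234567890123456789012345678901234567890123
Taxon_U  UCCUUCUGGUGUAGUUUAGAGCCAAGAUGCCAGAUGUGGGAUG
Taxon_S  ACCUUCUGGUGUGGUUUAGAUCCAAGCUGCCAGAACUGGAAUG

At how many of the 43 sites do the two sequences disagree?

7

The sequences differ at positions 1 (U/A), 13 (A/G), 21 (G/U), 27 (A/C), 35 (U/A), 36 (G/C), 40 (G/A).
That gives 7 mismatches out of 43 aligned sites, so the Hamming distance is 7.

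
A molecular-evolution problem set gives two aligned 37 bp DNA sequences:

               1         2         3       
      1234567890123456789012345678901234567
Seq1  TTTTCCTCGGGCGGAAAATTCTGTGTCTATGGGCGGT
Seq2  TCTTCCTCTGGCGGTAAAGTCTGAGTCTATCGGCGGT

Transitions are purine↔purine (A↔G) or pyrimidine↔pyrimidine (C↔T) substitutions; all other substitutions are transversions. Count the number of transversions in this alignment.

5

Differing sites — 2:T/C (Ti); 9:G/T (Tv); 15:A/T (Tv); 19:T/G (Tv); 24:T/A (Tv); 31:G/C (Tv).
Of the 6 differences, 1 transition and 5 transversions, so the answer is 5.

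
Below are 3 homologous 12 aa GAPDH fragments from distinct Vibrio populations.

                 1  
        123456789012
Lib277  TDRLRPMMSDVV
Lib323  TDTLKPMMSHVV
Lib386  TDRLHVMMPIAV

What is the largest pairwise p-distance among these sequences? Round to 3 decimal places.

Pairwise Hamming distances:
  Lib277 vs Lib323: 3
  Lib277 vs Lib386: 5
  Lib323 vs Lib386: 6
The largest is 6 mismatches, between Lib323 and Lib386; p = 6/12 = 0.500.

0.500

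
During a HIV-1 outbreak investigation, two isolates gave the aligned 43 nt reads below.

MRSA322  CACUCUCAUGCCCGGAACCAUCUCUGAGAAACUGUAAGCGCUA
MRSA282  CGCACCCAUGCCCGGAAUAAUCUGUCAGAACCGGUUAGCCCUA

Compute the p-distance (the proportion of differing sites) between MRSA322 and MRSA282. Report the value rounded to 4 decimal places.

0.2558

Mismatches occur at site 2 (A→G), site 4 (U→A), site 6 (U→C), site 18 (C→U), site 19 (C→A), site 24 (C→G), site 26 (G→C), site 31 (A→C), site 33 (U→G), site 36 (A→U), site 40 (G→C).
There are 11 differences over 43 sites, so p = 11/43 = 0.2558.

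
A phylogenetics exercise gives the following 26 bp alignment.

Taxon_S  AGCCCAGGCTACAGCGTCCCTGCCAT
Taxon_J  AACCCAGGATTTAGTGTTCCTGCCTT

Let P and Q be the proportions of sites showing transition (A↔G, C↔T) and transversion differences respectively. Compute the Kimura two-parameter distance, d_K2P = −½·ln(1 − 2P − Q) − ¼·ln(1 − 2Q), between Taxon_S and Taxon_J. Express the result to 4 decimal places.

The sequences differ at positions 2 (G/A, transition), 9 (C/A, transversion), 11 (A/T, transversion), 12 (C/T, transition), 15 (C/T, transition), 18 (C/T, transition), 25 (A/T, transversion).
Of the 7 differences, 4 transitions and 3 transversions over 26 sites: P = 4/26 = 0.153846, Q = 3/26 = 0.115385.
d = −0.5·ln(0.576923) − 0.25·ln(0.769230) = −0.5·(-0.550046) − 0.25·(-0.262365) = 0.3406.

0.3406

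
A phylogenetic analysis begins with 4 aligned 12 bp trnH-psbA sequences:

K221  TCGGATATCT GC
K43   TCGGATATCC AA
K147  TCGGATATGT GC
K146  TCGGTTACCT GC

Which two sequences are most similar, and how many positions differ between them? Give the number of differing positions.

1

Pairwise Hamming distances:
  K221 vs K43: 3
  K221 vs K147: 1
  K221 vs K146: 2
  K43 vs K147: 4
  K43 vs K146: 5
  K147 vs K146: 3
The smallest is 1, between K221 and K147.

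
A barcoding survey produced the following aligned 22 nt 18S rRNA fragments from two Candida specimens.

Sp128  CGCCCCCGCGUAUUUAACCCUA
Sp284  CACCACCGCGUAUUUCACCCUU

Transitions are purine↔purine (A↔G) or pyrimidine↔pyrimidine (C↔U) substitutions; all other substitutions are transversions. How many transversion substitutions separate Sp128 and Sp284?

Differing sites — 2:G/A (Ti); 5:C/A (Tv); 16:A/C (Tv); 22:A/U (Tv).
Of the 4 differences, 1 transition and 3 transversions, so the answer is 3.

3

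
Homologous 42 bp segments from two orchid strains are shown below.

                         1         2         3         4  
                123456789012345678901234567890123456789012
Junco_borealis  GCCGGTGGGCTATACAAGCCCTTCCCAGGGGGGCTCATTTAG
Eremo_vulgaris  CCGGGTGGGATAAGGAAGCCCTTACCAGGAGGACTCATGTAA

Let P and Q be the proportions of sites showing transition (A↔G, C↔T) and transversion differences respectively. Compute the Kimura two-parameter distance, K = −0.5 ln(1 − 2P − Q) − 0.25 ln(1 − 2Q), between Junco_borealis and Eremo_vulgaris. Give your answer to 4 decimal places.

0.3223

Differing sites — 1:G/C (Tv); 3:C/G (Tv); 10:C/A (Tv); 13:T/A (Tv); 14:A/G (Ti); 15:C/G (Tv); 24:C/A (Tv); 30:G/A (Ti); 33:G/A (Ti); 39:T/G (Tv); 42:G/A (Ti).
Of the 11 differences, 4 transitions and 7 transversions over 42 sites: P = 4/42 = 0.095238, Q = 7/42 = 0.166667.
d = −0.5·ln(0.642857) − 0.25·ln(0.666666) = −0.5·(-0.441833) − 0.25·(-0.405466) = 0.3223.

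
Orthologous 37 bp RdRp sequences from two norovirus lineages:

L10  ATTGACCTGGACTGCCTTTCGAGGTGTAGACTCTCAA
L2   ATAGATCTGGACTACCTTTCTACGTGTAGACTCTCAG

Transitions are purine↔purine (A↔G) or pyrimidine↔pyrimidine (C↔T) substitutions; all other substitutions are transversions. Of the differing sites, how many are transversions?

The sequences differ at positions 3 (T/A, transversion), 6 (C/T, transition), 14 (G/A, transition), 21 (G/T, transversion), 23 (G/C, transversion), 37 (A/G, transition).
Of the 6 differences, 3 transitions and 3 transversions, so the answer is 3.

3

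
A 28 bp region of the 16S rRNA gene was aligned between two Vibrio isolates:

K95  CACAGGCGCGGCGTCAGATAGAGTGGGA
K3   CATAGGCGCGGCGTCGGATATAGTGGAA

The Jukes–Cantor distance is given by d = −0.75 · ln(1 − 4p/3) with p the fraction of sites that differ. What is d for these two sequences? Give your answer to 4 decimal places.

0.1585

Differing sites — 3:C/T; 16:A/G; 21:G/T; 27:G/A.
p = 4/28 = 0.142857.
d = −0.75 · ln(1 − (4/3)·0.142857) = −0.75 · ln(0.809524) = −0.75 · (-0.211309) = 0.1585.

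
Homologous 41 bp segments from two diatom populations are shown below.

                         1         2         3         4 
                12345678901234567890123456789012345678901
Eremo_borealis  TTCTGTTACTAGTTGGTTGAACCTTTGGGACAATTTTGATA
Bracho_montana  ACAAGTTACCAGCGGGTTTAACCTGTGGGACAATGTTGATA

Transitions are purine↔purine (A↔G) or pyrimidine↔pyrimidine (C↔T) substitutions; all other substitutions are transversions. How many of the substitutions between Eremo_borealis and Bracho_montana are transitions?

The sequences differ at positions 1 (T/A, transversion), 2 (T/C, transition), 3 (C/A, transversion), 4 (T/A, transversion), 10 (T/C, transition), 13 (T/C, transition), 14 (T/G, transversion), 19 (G/T, transversion), 25 (T/G, transversion), 35 (T/G, transversion).
Of the 10 differences, 3 transitions and 7 transversions, so the answer is 3.

3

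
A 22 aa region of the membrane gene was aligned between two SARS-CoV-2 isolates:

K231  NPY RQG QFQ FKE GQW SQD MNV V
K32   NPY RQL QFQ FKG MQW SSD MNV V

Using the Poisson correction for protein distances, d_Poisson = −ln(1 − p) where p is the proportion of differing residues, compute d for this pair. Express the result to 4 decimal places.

0.2007

The sequences differ at positions 6 (G/L), 12 (E/G), 13 (G/M), 17 (Q/S).
p = 4/22 = 0.181818.
d = −ln(1 − 0.181818) = −ln(0.818182) = 0.2007.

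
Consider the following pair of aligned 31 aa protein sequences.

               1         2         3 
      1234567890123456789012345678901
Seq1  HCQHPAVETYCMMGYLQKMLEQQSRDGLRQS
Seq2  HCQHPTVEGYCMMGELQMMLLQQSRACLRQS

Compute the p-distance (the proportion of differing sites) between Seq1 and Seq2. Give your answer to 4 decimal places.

Mismatches occur at site 6 (A↔T), site 9 (T↔G), site 15 (Y↔E), site 18 (K↔M), site 21 (E↔L), site 26 (D↔A), site 27 (G↔C).
There are 7 differences over 31 sites, so p = 7/31 = 0.2258.

0.2258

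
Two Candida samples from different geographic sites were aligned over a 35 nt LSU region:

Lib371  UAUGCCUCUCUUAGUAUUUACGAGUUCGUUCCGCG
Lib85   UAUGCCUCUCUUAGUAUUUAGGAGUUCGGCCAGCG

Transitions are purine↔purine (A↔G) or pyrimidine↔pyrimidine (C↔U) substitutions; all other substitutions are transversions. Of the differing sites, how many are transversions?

Differing sites — 21:C/G (Tv); 29:U/G (Tv); 30:U/C (Ti); 32:C/A (Tv).
Of the 4 differences, 1 transition and 3 transversions, so the answer is 3.

3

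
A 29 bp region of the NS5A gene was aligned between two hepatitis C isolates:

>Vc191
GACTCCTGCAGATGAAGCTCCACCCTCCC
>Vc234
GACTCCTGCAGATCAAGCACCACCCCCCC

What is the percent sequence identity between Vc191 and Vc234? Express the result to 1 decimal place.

89.7%

The sequences differ at positions 14 (G/C), 19 (T/A), 26 (T/C).
26 of the 29 sites match, so the percent identity is 26/29 × 100 = 89.7%.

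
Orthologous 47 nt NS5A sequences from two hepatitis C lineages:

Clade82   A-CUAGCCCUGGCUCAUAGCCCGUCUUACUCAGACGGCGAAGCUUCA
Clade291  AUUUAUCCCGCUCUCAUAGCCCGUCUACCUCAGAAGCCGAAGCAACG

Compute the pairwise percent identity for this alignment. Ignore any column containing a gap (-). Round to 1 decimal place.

Excluding the 1 gap column leaves 46 comparable sites.
The sequences differ at positions 3 (C/U), 6 (G/U), 10 (U/G), 11 (G/C), 12 (G/U), 27 (U/A), 28 (A/C), 35 (C/A), 37 (G/C), 44 (U/A), 45 (U/A), 47 (A/G).
34 of the 46 comparable sites match, so the percent identity is 34/46 × 100 = 73.9%.

73.9%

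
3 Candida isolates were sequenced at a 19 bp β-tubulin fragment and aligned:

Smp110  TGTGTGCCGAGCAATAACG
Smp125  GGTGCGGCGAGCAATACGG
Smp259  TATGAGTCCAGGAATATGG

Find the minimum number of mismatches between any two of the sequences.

Pairwise Hamming distances:
  Smp110 vs Smp125: 5
  Smp110 vs Smp259: 7
  Smp125 vs Smp259: 7
The smallest is 5, between Smp110 and Smp125.

5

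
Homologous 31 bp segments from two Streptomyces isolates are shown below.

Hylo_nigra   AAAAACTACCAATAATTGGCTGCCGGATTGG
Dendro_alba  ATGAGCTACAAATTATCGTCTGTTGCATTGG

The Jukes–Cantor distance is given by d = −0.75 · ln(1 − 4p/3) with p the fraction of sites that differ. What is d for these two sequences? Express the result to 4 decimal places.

The sequences differ at positions 2 (A/T), 3 (A/G), 5 (A/G), 10 (C/A), 14 (A/T), 17 (T/C), 19 (G/T), 23 (C/T), 24 (C/T), 26 (G/C).
p = 10/31 = 0.322581.
d = −0.75 · ln(1 − (4/3)·0.322581) = −0.75 · ln(0.569892) = −0.75 · (-0.562308) = 0.4217.

0.4217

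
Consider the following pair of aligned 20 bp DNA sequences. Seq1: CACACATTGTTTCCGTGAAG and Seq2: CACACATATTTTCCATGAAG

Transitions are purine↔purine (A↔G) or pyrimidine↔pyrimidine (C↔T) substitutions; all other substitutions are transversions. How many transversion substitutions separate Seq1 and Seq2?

Differing sites — 8:T/A (Tv); 9:G/T (Tv); 15:G/A (Ti).
Of the 3 differences, 1 transition and 2 transversions, so the answer is 2.

2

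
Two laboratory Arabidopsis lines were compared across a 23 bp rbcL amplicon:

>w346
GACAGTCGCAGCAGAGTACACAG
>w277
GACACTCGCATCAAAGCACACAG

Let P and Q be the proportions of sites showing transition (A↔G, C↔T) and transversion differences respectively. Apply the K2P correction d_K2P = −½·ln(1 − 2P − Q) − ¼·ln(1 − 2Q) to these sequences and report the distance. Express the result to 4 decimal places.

0.1989

Mismatches occur at site 5 (G→C, transversion), site 11 (G→T, transversion), site 14 (G→A, transition), site 17 (T→C, transition).
Of the 4 differences, 2 transitions and 2 transversions over 23 sites: P = 2/23 = 0.086957, Q = 2/23 = 0.086957.
d = −0.5·ln(0.739129) − 0.25·ln(0.826086) = −0.5·(-0.302283) − 0.25·(-0.191056) = 0.1989.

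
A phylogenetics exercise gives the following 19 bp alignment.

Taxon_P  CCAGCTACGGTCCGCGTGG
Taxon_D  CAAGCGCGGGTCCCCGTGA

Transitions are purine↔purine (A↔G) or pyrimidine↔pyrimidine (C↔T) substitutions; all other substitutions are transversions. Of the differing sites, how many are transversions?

5

The sequences differ at positions 2 (C/A, transversion), 6 (T/G, transversion), 7 (A/C, transversion), 8 (C/G, transversion), 14 (G/C, transversion), 19 (G/A, transition).
Of the 6 differences, 1 transition and 5 transversions, so the answer is 5.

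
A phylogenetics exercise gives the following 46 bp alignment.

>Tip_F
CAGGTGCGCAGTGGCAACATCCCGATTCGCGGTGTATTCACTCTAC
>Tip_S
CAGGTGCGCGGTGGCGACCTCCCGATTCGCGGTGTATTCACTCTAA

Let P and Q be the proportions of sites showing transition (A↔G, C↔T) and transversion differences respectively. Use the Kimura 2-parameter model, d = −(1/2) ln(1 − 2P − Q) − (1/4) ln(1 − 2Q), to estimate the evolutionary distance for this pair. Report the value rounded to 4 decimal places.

0.0926

The sequences differ at positions 10 (A/G, transition), 16 (A/G, transition), 19 (A/C, transversion), 46 (C/A, transversion).
Of the 4 differences, 2 transitions and 2 transversions over 46 sites: P = 2/46 = 0.043478, Q = 2/46 = 0.043478.
d = −0.5·ln(0.869566) − 0.25·ln(0.913044) = −0.5·(-0.139761) − 0.25·(-0.090971) = 0.0926.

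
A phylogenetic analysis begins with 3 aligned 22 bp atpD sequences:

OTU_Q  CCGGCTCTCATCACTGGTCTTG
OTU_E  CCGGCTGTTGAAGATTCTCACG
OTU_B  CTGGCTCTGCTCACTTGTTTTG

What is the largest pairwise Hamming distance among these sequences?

12

Pairwise Hamming distances:
  OTU_Q vs OTU_E: 11
  OTU_Q vs OTU_B: 5
  OTU_E vs OTU_B: 12
The largest is 12, between OTU_E and OTU_B.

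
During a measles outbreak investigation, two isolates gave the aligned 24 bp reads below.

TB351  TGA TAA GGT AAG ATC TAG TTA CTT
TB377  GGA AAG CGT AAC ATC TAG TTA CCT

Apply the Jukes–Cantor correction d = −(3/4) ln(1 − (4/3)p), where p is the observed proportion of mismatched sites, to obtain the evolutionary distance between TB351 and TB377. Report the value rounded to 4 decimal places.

Mismatches occur at site 1 (T↔G), site 4 (T↔A), site 6 (A↔G), site 7 (G↔C), site 12 (G↔C), site 23 (T↔C).
p = 6/24 = 0.250000.
d = −0.75 · ln(1 − (4/3)·0.250000) = −0.75 · ln(0.666667) = −0.75 · (-0.405465) = 0.3041.

0.3041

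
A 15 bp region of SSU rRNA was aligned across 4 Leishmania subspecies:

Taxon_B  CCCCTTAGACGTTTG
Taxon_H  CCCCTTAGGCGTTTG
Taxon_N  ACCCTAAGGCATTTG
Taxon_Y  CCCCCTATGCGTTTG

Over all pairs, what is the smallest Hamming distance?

1

Pairwise Hamming distances:
  Taxon_B vs Taxon_H: 1
  Taxon_B vs Taxon_N: 4
  Taxon_B vs Taxon_Y: 3
  Taxon_H vs Taxon_N: 3
  Taxon_H vs Taxon_Y: 2
  Taxon_N vs Taxon_Y: 5
The smallest is 1, between Taxon_B and Taxon_H.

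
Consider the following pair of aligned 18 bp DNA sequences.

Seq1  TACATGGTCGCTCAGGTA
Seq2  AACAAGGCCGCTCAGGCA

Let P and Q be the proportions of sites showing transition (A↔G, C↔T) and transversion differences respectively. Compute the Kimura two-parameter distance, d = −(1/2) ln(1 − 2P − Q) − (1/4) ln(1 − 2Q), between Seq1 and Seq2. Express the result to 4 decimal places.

0.2656

Differing sites — 1:T/A (Tv); 5:T/A (Tv); 8:T/C (Ti); 17:T/C (Ti).
Of the 4 differences, 2 transitions and 2 transversions over 18 sites: P = 2/18 = 0.111111, Q = 2/18 = 0.111111.
d = −0.5·ln(0.666667) − 0.25·ln(0.777778) = −0.5·(-0.405465) − 0.25·(-0.251314) = 0.2656.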